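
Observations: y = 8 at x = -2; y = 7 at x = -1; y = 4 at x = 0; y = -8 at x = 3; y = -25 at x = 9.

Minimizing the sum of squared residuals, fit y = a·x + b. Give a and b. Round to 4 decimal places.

Sums needed: Σx·x = 95, Σx = 9, Σ1 = 5.
And Σx·y = -272, Σy = -14.
MᵀM·[a, b]ᵀ = Mᵀy becomes [[95, 9]; [9, 5]]·[a, b]ᵀ = [-272, -14]ᵀ.
Δ = 95·5 − 9² = 394.
a = ((-272)·5 − 9·(-14))/394 = -617/197; b = (95·(-14) − 9·(-272))/394 = 559/197.

a = -3.1320, b = 2.8376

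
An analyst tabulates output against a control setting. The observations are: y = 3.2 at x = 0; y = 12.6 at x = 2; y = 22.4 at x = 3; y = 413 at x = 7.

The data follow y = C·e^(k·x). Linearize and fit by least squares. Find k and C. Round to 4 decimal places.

k = 0.6950, C = 3.0718

With ln yᵢ as the transformed response and xᵢ as the regressor:
Σx = 12.0000, Σ(x)² = 62.0000, Σln y = 12.8294, Σx·ln y = 56.5587.
Normal system: [[62.0000, 12.0000]; [12.0000, 4]]·[k, ln C]ᵀ = [56.5587, 12.8294]ᵀ.
Δ = 62.0000·4 − (12.0000)² = 104.0000; k = (56.5587·4 − 12.0000·12.8294)/104.0000 = 0.69502, ln C = (62.0000·12.8294 − 12.0000·56.5587)/104.0000 = 1.12227, so C = exp(1.12227) = 3.07180.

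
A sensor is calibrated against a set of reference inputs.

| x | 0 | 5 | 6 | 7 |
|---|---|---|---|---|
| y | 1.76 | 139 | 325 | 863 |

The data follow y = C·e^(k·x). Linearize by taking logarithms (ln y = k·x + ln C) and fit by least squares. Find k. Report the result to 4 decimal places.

Taking logs, ln y = k·x + ln C, so regress ln y on x.
Σx = 18.0000, Σ(x)² = 110.0000, Σln y = 18.0440, Σx·ln y = 106.6982.
Equations: 110.0000·k + 18.0000·ln C = 106.6982;  18.0000·k + 4·ln C = 18.0440.
Δ = 110.0000·4 − (18.0000)² = 116.0000; k = (106.6982·4 − 18.0000·18.0440)/116.0000 = 0.87931, ln C = (110.0000·18.0440 − 18.0000·106.6982)/116.0000 = 0.55409.

k = 0.8793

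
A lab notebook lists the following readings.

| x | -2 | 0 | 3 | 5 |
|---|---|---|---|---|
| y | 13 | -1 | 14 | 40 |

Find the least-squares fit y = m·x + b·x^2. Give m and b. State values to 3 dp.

MᵀM·[m, b]ᵀ = Mᵀy reads: 38·m + 144·b = 216;  144·m + 722·b = 1178.
(Σx·x = 38, Σx·x^2 = 144, Σx^2·x^2 = 722, Σx·y = 216, Σx^2·y = 1178.)
Δ = 38·722 − 144² = 6700.
m = (216·722 − 144·1178)/6700 = -684/335; b = (38·1178 − 144·216)/6700 = 683/335.

m = -2.042, b = 2.039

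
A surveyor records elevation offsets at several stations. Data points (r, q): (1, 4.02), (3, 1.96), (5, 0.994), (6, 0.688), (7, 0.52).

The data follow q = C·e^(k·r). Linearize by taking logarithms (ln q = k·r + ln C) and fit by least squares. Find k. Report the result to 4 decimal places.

Let Y = ln q. Fitting Y = k·r + ln C by least squares:
Sums: Σr = 22.0000, Σ(r)² = 120.0000, Σln q = 1.0303, Σr·ln q = -3.4413.
Normal system: [[120.0000, 22.0000]; [22.0000, 5]]·[k, ln C]ᵀ = [-3.4413, 1.0303]ᵀ.
Slope k = (n·Σr·ln q − Σr·Σln q)/(n·Σ(r)² − (Σr)²) = (5·-3.4413 − 22.0000·1.0303)/116.0000 = -0.34373; ln C = (Σln q − k·Σr)/n = 1.71850.

k = -0.3437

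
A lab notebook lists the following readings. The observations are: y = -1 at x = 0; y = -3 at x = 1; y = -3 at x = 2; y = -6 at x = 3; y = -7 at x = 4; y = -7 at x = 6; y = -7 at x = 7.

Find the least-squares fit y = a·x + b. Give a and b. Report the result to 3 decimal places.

Sums needed: Σx·x = 115, Σx = 23, Σ1 = 7.
Moment sums: Σx·y = -146, Σy = -34.
Eliminating b: 7·(row 1) − 23·(row 2) gives 276·a = 7·(-146) − 23·(-34) = -240, so a = -20/23.
Then b = ((-34) − 23·(-20/23))/7 = -2.

a = -0.870, b = -2.000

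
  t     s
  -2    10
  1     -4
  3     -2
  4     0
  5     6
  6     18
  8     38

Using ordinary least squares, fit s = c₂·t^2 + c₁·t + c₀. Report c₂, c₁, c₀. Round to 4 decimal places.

c₂ = 1.0803, c₁ = -3.6208, c₀ = -1.5613

Setting ∂/∂c₂ … = 0 gives: 6371·c₂ + 937·c₁ + 155·c₀ = 3248;  937·c₂ + 155·c₁ + 25·c₀ = 412;  155·c₂ + 25·c₁ + 7·c₀ = 66.
Solving the 3×3 system (Gaussian elimination) gives c₂ = 1816/1681, c₁ = -12173/3362, c₀ = -5249/3362.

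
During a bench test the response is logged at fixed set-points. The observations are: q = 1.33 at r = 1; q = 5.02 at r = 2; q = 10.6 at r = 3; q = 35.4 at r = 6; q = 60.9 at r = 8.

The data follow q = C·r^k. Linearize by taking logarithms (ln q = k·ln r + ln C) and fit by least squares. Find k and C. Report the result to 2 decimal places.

k = 1.83, C = 1.37

Linearized form: ln q = k·ln r + ln C. From the 5 transformed points,
AᵀA = [[9.2219, 5.6630]; [5.6630, 5]], rhs = [18.6476, 11.9354]ᵀ  (here Σln r = 5.6630, Σ(ln r)² = 9.2219, Σln q = 11.9354, Σln r·ln q = 18.6476).
Solving (det = 14.0403): k = 1.82676, ln C = 0.31810, so C = exp(0.31810) = 1.37452.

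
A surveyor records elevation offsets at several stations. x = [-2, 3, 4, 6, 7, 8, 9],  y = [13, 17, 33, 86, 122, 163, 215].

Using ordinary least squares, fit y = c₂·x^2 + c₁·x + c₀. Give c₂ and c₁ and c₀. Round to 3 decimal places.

Entries of AᵀA: Σx^2·x^2 = 14707, Σx^2·x = 1883, Σx^2 = 259, Σx·x = 259, Σx = 35, Σ1 = 7.
Right-hand side: Σx^2·y = 37654, Σx·y = 4766, Σy = 649.
Solving the 3×3 system (Gaussian elimination) gives c₂ = 499/168, c₁ = -451/168, c₀ = -79/21.

c₂ = 2.970, c₁ = -2.685, c₀ = -3.762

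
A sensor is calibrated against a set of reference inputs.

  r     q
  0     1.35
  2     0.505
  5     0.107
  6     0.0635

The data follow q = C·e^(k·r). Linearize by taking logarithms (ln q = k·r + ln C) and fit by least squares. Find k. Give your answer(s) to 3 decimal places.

k = -0.510

Let Y = ln q. Fitting Y = k·r + ln C by least squares:
Over the data: Σr = 13.0000, Σ(r)² = 65.0000, Σln q = -5.3747, Σr·ln q = -29.0813.
Normal system: [[65.0000, 13.0000]; [13.0000, 4]]·[k, ln C]ᵀ = [-29.0813, -5.3747]ᵀ.
Δ = 65.0000·4 − (13.0000)² = 91.0000; k = (-29.0813·4 − 13.0000·-5.3747)/91.0000 = -0.51048, ln C = (65.0000·-5.3747 − 13.0000·-29.0813)/91.0000 = 0.31538.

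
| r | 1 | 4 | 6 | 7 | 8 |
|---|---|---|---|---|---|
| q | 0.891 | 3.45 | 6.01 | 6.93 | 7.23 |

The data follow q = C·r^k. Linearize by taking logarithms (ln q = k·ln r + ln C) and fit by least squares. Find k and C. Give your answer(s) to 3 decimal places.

k = 1.037, C = 0.880

Taking logs, ln q = k·ln r + ln C, so regress ln q on ln r.
XᵀX = [[13.2429, 7.2034]; [7.2034, 5]], rhs = [12.8108, 6.8305]ᵀ  (here Σln r = 7.2034, Σ(ln r)² = 13.2429, Σln q = 6.8305, Σln r·ln q = 12.8108).
Solving (det = 14.3252): k = 1.03671, ln C = -0.12747, so C = exp(-0.12747) = 0.88032.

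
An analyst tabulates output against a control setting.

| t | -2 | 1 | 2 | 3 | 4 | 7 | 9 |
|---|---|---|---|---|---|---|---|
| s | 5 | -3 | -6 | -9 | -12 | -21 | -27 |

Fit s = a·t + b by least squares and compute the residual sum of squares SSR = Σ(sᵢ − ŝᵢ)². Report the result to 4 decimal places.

Normal-equation sums: Σt·t = 164, Σt = 24, Σ1 = 7.
For Aᵀs: Σt·s = -490, Σs = -73.
Eliminating b: 7·(row 1) − 24·(row 2) gives 572·a = 7·(-490) − 24·(-73) = -1678, so a = -839/286.
Then b = ((-73) − 24·(-839/286))/7 = -53/143.
Residuals: -71/143, 87/286, 34/143, 49/286, 15/143, -27/286, -5/22; SSR = 71/143.

SSR = 0.4965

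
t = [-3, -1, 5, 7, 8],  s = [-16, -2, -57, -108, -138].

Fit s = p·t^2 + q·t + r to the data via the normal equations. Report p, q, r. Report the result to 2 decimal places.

Normal-equation sums: Σt^2·t^2 = 7204, Σt^2·t = 952, Σt^2 = 148, Σt·t = 148, Σt = 16, Σ1 = 5.
And Σt^2·s = -15695, Σt·s = -2095, Σs = -321.
So MᵀM·[p, q, r]ᵀ = Mᵀs: [[7204, 952, 148]; [952, 148, 16]; [148, 16, 5]]·[p, q, r]ᵀ = [-15695, -2095, -321]ᵀ.
Row-reducing yields p = -110857/55524, q = -64613/55524, r = -6376/4627.

p = -2.00, q = -1.16, r = -1.38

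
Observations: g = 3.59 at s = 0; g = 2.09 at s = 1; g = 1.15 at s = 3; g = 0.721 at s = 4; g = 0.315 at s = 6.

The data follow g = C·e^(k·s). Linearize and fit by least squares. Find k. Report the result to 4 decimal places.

k = -0.3933

Linearized form: ln g = k·s + ln C. From the 5 transformed points,
Σs = 14.0000, Σ(s)² = 62.0000, Σln g = 0.6728, Σs·ln g = -7.0831.
Equations: 62.0000·k + 14.0000·ln C = -7.0831;  14.0000·k + 5·ln C = 0.6728.
Solving (det = 114.0000): k = -0.39328, ln C = 1.23575.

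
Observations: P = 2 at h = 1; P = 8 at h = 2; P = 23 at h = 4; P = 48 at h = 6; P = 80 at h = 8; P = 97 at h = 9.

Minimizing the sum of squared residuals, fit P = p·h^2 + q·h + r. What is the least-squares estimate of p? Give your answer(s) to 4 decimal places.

XᵀX·[p, q, r]ᵀ = XᵀP reads: 12226·p + 1530·q + 202·r = 15107;  1530·p + 202·q + 30·r = 1911;  202·p + 30·q + 6·r = 258.
Row-reducing yields p = 633/676, q = 1743/676, r = -479/338.

p = 0.9364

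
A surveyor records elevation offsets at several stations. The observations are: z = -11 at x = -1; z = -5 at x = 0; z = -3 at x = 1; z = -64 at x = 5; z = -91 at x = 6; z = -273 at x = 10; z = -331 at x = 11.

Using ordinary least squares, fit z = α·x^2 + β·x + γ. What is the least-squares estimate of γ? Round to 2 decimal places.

The normal system MᵀM·[α, β, γ]ᵀ = Mᵀz is [[26564, 2672, 284]; [2672, 284, 32]; [284, 32, 7]]·[α, β, γ]ᵀ = [-72241, -7229, -778]ᵀ.
Inverting the 3×3 Gram matrix, [α, β, γ]ᵀ = [-974501/322644, 1116797/322644, -119003/26887]ᵀ.

γ = -4.43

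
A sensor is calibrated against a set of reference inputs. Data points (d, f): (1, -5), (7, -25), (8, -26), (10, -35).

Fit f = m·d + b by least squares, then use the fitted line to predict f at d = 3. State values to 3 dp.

Normal-equation sums: Σd·d = 214, Σd = 26, Σ1 = 4.
And Σd·f = -738, Σf = -91.
MᵀM·[m, b]ᵀ = Mᵀf becomes [[214, 26]; [26, 4]]·[m, b]ᵀ = [-738, -91]ᵀ.
Δ = 214·4 − 26² = 180.
m = ((-738)·4 − 26·(-91))/180 = -293/90; b = (214·(-91) − 26·(-738))/180 = -143/90.
At d = 3: f̂ = (-293/90)·(3) + (-143/90)·(1) = -511/45.

f̂ = -11.356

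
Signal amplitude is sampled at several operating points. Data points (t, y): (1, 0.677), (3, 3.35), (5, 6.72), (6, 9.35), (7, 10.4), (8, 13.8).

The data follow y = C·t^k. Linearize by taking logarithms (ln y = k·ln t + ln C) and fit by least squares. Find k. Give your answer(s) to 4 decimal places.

Let Y = ln y. Fitting Y = k·ln t + ln C by least squares:
Σln t = 8.5252, Σ(ln t)² = 15.1183, Σln y = 9.9258, Σln t·ln y = 18.4143.
Normal system: [[15.1183, 8.5252]; [8.5252, 6]]·[k, ln C]ᵀ = [18.4143, 9.9258]ᵀ.
Slope k = (n·Σln t·ln y − Σln t·Σln y)/(n·Σ(ln t)² − (Σln t)²) = (6·18.4143 − 8.5252·9.9258)/18.0313 = 1.43455; ln C = (Σln y − k·Σln t)/n = -0.38400.

k = 1.4346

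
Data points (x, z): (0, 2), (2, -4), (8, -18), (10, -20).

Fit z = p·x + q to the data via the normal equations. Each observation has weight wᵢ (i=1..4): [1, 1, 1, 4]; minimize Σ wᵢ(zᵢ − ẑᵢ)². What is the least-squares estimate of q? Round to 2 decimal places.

Setting ∂/∂p … = 0 gives: 468·p + 50·q = -952;  50·p + 7·q = -100.
Determinant 468·7 − 50² = 776.
p = ((-952)·7 − 50·(-100))/776 = -208/97; q = (468·(-100) − 50·(-952))/776 = 100/97.

q = 1.03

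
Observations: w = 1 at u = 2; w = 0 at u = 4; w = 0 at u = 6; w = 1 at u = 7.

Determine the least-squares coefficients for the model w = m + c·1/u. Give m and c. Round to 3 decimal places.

m = 0.126, c = 1.413

Entries of XᵀX: Σ1 = 4, Σ1/u = 89/84, Σ1/u·1/u = 2545/7056.
For Xᵀw: Σw = 2, Σ1/u·w = 9/14.
det = 4·(2545/7056) − (89/84)² = 251/784.
m = (2·(2545/7056) − (89/84)·(9/14))/(251/784) = 284/2259; c = (4·(9/14) − (89/84)·2)/(251/784) = 1064/753.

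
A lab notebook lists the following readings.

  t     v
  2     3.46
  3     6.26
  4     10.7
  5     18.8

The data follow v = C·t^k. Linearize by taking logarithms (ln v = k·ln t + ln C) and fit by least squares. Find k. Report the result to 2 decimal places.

Linearized form: ln v = k·ln t + ln C. From the 4 transformed points,
Over the data: Σln t = 4.7875, Σ(ln t)² = 6.1995, Σln v = 8.3795, Σln t·ln v = 10.8832.
Normal system: [[6.1995, 4.7875]; [4.7875, 4]]·[k, ln C]ᵀ = [10.8832, 8.3795]ᵀ.
Solving (det = 1.8779): k = 1.81879, ln C = -0.08197.

k = 1.82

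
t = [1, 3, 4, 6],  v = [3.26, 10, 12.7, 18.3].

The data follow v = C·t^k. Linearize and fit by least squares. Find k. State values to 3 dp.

k = 0.968

Let Y = ln v. Fitting Y = k·ln t + ln C by least squares:
Over the data: Σln t = 4.2767, Σ(ln t)² = 6.3392, Σln v = 8.9328, Σln t·ln v = 11.2615.
Normal system: [[6.3392, 4.2767]; [4.2767, 4]]·[k, ln C]ᵀ = [11.2615, 8.9328]ᵀ.
Solving (det = 7.0668): k = 0.96839, ln C = 1.19783.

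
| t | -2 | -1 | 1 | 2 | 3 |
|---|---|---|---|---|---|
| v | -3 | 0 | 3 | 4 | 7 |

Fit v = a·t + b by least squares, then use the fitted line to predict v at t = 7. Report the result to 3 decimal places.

The normal equations are: 19·a + 3·b = 38;  3·a + 5·b = 11.
(Σt·t = 19, Σt = 3, Σ1 = 5, Σt·v = 38, Σv = 11.)
det = 19·5 − 3² = 86.
a = (38·5 − 3·11)/86 = 157/86; b = (19·11 − 3·38)/86 = 95/86.
At t = 7: v̂ = (157/86)·(7) + (95/86)·(1) = 597/43.

v̂ = 13.884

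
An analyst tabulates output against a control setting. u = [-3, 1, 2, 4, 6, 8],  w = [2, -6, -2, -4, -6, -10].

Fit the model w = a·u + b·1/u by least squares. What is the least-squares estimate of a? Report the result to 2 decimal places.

a = -0.98

The normal equations are: 130·a + 6·b = -148;  6·a + (845/576)·b = -131/12.
Eliminating b: (845/576)·(row 1) − 6·(row 2) gives (44557/288)·a = (845/576)·(-148) − 6·(-131/12) = -21833/144, so a = -43666/44557.
Then b = ((-131/12) − 6·(-43666/44557))/(845/576) = -152976/44557.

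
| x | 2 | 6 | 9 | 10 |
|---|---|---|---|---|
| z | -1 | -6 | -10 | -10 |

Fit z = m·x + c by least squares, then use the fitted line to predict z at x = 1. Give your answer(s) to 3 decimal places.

Entries of AᵀA: Σx·x = 221, Σx = 27, Σ1 = 4.
Right-hand side: Σx·z = -228, Σz = -27.
Δ = 221·4 − 27² = 155.
m = ((-228)·4 − 27·(-27))/155 = -183/155; c = (221·(-27) − 27·(-228))/155 = 189/155.
At x = 1: ẑ = (-183/155)·(1) + (189/155)·(1) = 6/155.

ẑ = 0.039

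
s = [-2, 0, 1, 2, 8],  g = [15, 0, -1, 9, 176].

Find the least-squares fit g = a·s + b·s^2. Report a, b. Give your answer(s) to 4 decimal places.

a = -1.7573, b = 2.9694

Compute the Gram sums: Σs·s = 73, Σs·s^2 = 513, Σs^2·s^2 = 4129.
For Xᵀg: Σs·g = 1395, Σs^2·g = 11359.
Normal equations: [[73, 513]; [513, 4129]]·[a, b]ᵀ = [1395, 11359]ᵀ.
Eliminating b: 4129·(row 1) − 513·(row 2) gives 38248·a = 4129·1395 − 513·11359 = -67212, so a = -16803/9562.
Then b = (11359 − 513·(-16803/9562))/4129 = 28393/9562.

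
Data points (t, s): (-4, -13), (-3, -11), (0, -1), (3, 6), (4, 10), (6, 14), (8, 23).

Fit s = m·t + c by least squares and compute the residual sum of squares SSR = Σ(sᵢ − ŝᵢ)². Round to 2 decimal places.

Setting ∂/∂m … = 0 gives: 150·m + 14·c = 411;  14·m + 7·c = 28.
Determinant 150·7 − 14² = 854.
m = (411·7 − 14·28)/854 = 355/122; c = (150·28 − 14·411)/854 = -111/61.
Residuals: 28/61, -55/122, 50/61, -111/122, 11/61, -100/61, 94/61; SSR = 855/122.

SSR = 7.01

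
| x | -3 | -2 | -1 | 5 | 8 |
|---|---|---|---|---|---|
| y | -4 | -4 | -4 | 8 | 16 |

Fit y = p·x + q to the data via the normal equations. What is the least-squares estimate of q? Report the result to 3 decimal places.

q = -0.232

From the data, Σx·x = 103, Σx = 7, Σ1 = 5.
For Mᵀy: Σx·y = 192, Σy = 12.
MᵀM·[p, q]ᵀ = Mᵀy becomes [[103, 7]; [7, 5]]·[p, q]ᵀ = [192, 12]ᵀ.
Eliminating q: 5·(row 1) − 7·(row 2) gives 466·p = 5·192 − 7·12 = 876, so p = 438/233.
Then q = (12 − 7·(438/233))/5 = -54/233.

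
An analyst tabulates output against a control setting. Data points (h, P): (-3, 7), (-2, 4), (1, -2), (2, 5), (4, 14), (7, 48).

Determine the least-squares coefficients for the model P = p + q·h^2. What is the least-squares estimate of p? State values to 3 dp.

p = -1.157

Sums needed: Σ1 = 6, Σh^2 = 83, Σh^2·h^2 = 2771.
For MᵀP: ΣP = 76, Σh^2·P = 2673.
So MᵀM·[p, q]ᵀ = MᵀP: [[6, 83]; [83, 2771]]·[p, q]ᵀ = [76, 2673]ᵀ.
det = 6·2771 − 83² = 9737.
p = (76·2771 − 83·2673)/9737 = -1609/1391; q = (6·2673 − 83·76)/9737 = 1390/1391.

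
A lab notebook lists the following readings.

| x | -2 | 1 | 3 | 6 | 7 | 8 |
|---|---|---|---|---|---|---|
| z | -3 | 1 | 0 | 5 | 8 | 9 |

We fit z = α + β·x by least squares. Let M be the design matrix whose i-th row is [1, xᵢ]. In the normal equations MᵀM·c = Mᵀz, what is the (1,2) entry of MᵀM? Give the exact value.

Row 1 ↔ basis 1, column 2 ↔ basis x, so (MᵀM)_{1,2} = Σᵢ x = (1)·(-2) + (1)·(1) + (1)·(3) + (1)·(6) + (1)·(7) + (1)·(8) = 23.

23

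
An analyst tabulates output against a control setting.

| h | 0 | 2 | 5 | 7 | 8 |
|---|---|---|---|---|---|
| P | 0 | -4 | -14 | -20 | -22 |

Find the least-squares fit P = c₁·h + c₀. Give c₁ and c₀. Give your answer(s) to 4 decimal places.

c₁ = -2.8761, c₀ = 0.6549

With design matrix A, AᵀA = [[142, 22]; [22, 5]] and AᵀP = [-394, -60]ᵀ.
Eliminating c₀: 5·(row 1) − 22·(row 2) gives 226·c₁ = 5·(-394) − 22·(-60) = -650, so c₁ = -325/113.
Then c₀ = ((-60) − 22·(-325/113))/5 = 74/113.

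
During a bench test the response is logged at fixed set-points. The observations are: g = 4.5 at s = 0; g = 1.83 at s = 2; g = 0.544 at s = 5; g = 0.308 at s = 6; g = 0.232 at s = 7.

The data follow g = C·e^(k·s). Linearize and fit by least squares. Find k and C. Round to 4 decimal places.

Taking logs, ln g = k·s + ln C, so regress ln g on s.
Σs = 20.0000, Σ(s)² = 114.0000, Σln g = -1.1391, Σs·ln g = -19.1285.
Equations: 114.0000·k + 20.0000·ln C = -19.1285;  20.0000·k + 5·ln C = -1.1391.
Solving (det = 170.0000): k = -0.42859, ln C = 1.48655, so C = exp(1.48655) = 4.42181.

k = -0.4286, C = 4.4218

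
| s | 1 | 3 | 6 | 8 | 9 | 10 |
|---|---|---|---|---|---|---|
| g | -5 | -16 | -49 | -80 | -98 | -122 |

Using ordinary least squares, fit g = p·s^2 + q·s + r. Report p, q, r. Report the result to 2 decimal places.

p = -1.06, q = -1.18, r = -2.89

XᵀX·[p, q, r]ᵀ = Xᵀg reads: 22035·p + 2485·q + 291·r = -27171;  2485·p + 291·q + 37·r = -3089;  291·p + 37·q + 6·r = -370.
Inverting the 3×3 Gram matrix, [p, q, r]ᵀ = [-4765/4488, -1767/1496, -1621/561]ᵀ.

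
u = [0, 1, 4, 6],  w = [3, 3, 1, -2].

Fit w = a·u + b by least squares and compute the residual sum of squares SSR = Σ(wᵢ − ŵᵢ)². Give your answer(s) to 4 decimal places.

SSR = 1.2967

The normal equations are: 53·a + 11·b = -5;  11·a + 4·b = 5.
(Σu·u = 53, Σu = 11, Σ1 = 4, Σu·w = -5, Σw = 5.)
det = 53·4 − 11² = 91.
a = ((-5)·4 − 11·5)/91 = -75/91; b = (53·5 − 11·(-5))/91 = 320/91.
Residuals: -47/91, 4/13, 71/91, -4/7; SSR = 118/91.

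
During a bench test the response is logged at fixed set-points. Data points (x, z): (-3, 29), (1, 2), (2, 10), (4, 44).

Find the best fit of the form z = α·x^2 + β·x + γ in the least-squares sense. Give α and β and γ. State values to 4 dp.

α = 2.9668, β = -0.8257, γ = -0.1750

Sums needed: Σx^2·x^2 = 354, Σx^2·x = 46, Σx^2 = 30, Σx·x = 30, Σx = 4, Σ1 = 4.
For Aᵀz: Σx^2·z = 1007, Σx·z = 111, Σz = 85.
Normal equations: [[354, 46, 30]; [46, 30, 4]; [30, 4, 4]]·[α, β, γ]ᵀ = [1007, 111, 85]ᵀ.
Solving the 3×3 system (Gaussian elimination) gives α = 9191/3098, β = -1279/1549, γ = -271/1549.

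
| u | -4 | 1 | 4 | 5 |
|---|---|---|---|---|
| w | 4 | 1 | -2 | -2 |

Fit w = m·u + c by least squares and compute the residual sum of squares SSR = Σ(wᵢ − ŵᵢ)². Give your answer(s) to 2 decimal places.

SSR = 0.46

Normal-equation sums: Σu·u = 58, Σu = 6, Σ1 = 4.
Right-hand side: Σu·w = -33, Σw = 1.
Eliminating c: 4·(row 1) − 6·(row 2) gives 196·m = 4·(-33) − 6·1 = -138, so m = -69/98.
Then c = (1 − 6·(-69/98))/4 = 64/49.
Residuals: -6/49, 39/98, -24/49, 3/14; SSR = 45/98.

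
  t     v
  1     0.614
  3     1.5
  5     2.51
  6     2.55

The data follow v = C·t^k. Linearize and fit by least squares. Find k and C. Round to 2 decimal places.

Linearized form: ln v = k·ln t + ln C. From the 4 transformed points,
Σln t = 4.4998, Σ(ln t)² = 7.0076, Σln v = 1.7741, Σln t·ln v = 3.6038.
Equations: 7.0076·k + 4.4998·ln C = 3.6038;  4.4998·k + 4·ln C = 1.7741.
Slope k = (n·Σln t·ln v − Σln t·Σln v)/(n·Σ(ln t)² − (Σln t)²) = (4·3.6038 − 4.4998·1.7741)/7.7823 = 0.82654; ln C = (Σln v − k·Σln t)/n = -0.48629, so C = exp(-0.48629) = 0.61490.

k = 0.83, C = 0.61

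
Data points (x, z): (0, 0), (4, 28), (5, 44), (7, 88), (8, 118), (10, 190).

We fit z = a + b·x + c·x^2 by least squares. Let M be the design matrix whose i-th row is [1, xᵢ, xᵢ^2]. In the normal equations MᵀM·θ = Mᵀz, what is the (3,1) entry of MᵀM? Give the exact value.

254

Row 3 ↔ basis x^2, column 1 ↔ basis 1, so (MᵀM)_{3,1} = Σᵢ x^2 = (0)·(1) + (16)·(1) + (25)·(1) + (49)·(1) + (64)·(1) + (100)·(1) = 254.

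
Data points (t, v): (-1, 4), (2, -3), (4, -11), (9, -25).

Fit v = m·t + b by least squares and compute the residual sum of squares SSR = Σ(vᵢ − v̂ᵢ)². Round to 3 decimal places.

From the data, Σt·t = 102, Σt = 14, Σ1 = 4.
Moment sums: Σt·v = -279, Σv = -35.
Normal equations: [[102, 14]; [14, 4]]·[m, b]ᵀ = [-279, -35]ᵀ.
Δ = 102·4 − 14² = 212.
m = ((-279)·4 − 14·(-35))/212 = -313/106; b = (102·(-35) − 14·(-279))/212 = 84/53.
Residuals: -57/106, 70/53, -41/53, -1/106; SSR = 279/106.

SSR = 2.632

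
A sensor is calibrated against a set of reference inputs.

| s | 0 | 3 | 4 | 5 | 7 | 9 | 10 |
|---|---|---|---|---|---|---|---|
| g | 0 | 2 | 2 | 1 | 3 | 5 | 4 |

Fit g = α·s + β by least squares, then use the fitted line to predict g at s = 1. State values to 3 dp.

ĝ = 0.463

XᵀX·[α, β]ᵀ = Xᵀg reads: 280·α + 38·β = 125;  38·α + 7·β = 17.
Determinant 280·7 − 38² = 516.
α = (125·7 − 38·17)/516 = 229/516; β = (280·17 − 38·125)/516 = 5/258.
At s = 1: ĝ = (229/516)·(1) + (5/258)·(1) = 239/516.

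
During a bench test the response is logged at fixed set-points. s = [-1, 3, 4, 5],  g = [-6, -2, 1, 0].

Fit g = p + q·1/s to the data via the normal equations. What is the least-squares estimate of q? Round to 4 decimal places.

q = 4.3300

Forming XᵀX = [[4, -13/60]; [-13/60, 4369/3600]] and Xᵀg = [-7, 67/12]ᵀ gives XᵀX·[p, q]ᵀ = Xᵀg.
Eliminating q: (4369/3600)·(row 1) − (-13/60)·(row 2) gives (1923/400)·p = (4369/3600)·(-7) − (-13/60)·(67/12) = -6557/900, so p = -26228/17307.
Then q = ((67/12) − (-13/60)·(-26228/17307))/(4369/3600) = 24980/5769.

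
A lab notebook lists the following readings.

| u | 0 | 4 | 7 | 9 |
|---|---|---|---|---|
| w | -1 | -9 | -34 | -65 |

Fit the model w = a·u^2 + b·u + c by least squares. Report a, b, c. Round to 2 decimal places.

a = -1.06, b = 2.56, c = -1.24

The normal equations are: 9218·a + 1136·b + 146·c = -7075;  1136·a + 146·b + 20·c = -859;  146·a + 20·b + 4·c = -109.
(Σu^2·u^2 = 9218, Σu^2·u = 1136, Σu^2 = 146, Σu·u = 146, Σu = 20, Σ1 = 4, Σu^2·w = -7075, Σu·w = -859, Σw = -109.)
Inverting the 3×3 Gram matrix, [a, b, c]ᵀ = [-4985/4686, 12011/4686, -966/781]ᵀ.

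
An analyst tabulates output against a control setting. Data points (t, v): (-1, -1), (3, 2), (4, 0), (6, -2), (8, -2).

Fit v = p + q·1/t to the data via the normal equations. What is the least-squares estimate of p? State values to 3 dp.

p = -0.579

Forming MᵀM = [[5, -1/8]; [-1/8, 701/576]] and Mᵀv = [-3, 13/12]ᵀ gives MᵀM·[p, q]ᵀ = Mᵀv.
Eliminating q: (701/576)·(row 1) − (-1/8)·(row 2) gives (437/72)·p = (701/576)·(-3) − (-1/8)·(13/12) = -225/64, so p = -2025/3496.
Then q = ((13/12) − (-1/8)·(-2025/3496))/(701/576) = 363/437.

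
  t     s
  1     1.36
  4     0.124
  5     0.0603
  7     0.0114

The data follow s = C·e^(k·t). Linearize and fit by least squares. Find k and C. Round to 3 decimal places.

Let Y = ln s. Fitting Y = k·t + ln C by least squares:
Σt = 17.0000, Σ(t)² = 91.0000, Σln s = -9.0626, Σt·ln s = -53.4035.
Equations: 91.0000·k + 17.0000·ln C = -53.4035;  17.0000·k + 4·ln C = -9.0626.
Slope k = (n·Σt·ln s − Σt·Σln s)/(n·Σ(t)² − (Σt)²) = (4·-53.4035 − 17.0000·-9.0626)/75.0000 = -0.79401; ln C = (Σln s − k·Σt)/n = 1.10890, so C = exp(1.10890) = 3.03102.

k = -0.794, C = 3.031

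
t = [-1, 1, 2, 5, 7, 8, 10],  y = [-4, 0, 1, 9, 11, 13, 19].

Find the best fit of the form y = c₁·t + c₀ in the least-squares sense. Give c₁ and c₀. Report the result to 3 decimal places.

Compute the Gram sums: Σt·t = 244, Σt = 32, Σ1 = 7.
And Σt·y = 422, Σy = 49.
So XᵀX·[c₁, c₀]ᵀ = Xᵀy: [[244, 32]; [32, 7]]·[c₁, c₀]ᵀ = [422, 49]ᵀ.
det = 244·7 − 32² = 684.
c₁ = (422·7 − 32·49)/684 = 77/38; c₀ = (244·49 − 32·422)/684 = -43/19.

c₁ = 2.026, c₀ = -2.263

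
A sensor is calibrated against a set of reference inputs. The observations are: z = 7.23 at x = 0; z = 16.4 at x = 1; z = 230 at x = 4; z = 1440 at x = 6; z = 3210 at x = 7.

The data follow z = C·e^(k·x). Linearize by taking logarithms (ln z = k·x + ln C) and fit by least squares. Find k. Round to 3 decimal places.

k = 0.879

Taking logs, ln z = k·x + ln C, so regress ln z on x.
Σx = 18.0000, Σ(x)² = 102.0000, Σln z = 25.5600, Σx·ln z = 124.7022.
Equations: 102.0000·k + 18.0000·ln C = 124.7022;  18.0000·k + 5·ln C = 25.5600.
Slope k = (n·Σx·ln z − Σx·Σln z)/(n·Σ(x)² − (Σx)²) = (5·124.7022 − 18.0000·25.5600)/186.0000 = 0.87866; ln C = (Σln z − k·Σx)/n = 1.94884.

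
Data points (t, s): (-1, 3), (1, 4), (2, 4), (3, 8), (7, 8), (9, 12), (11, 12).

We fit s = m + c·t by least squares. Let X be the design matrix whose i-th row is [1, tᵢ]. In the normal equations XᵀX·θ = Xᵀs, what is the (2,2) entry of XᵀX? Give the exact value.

Row 2 ↔ basis t, column 2 ↔ basis t, so (XᵀX)_{2,2} = Σᵢ (t)·(t) = (-1)·(-1) + (1)·(1) + (2)·(2) + (3)·(3) + (7)·(7) + (9)·(9) + (11)·(11) = 266.

266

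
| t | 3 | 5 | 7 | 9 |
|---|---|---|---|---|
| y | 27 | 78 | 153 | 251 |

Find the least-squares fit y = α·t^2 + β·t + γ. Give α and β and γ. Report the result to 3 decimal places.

Compute the Gram sums: Σt^2·t^2 = 9668, Σt^2·t = 1224, Σt^2 = 164, Σt·t = 164, Σt = 24, Σ1 = 4.
For Mᵀy: Σt^2·y = 30021, Σt·y = 3801, Σy = 509.
Solving the 3×3 system (Gaussian elimination) gives α = 47/16, β = 21/10, γ = -463/80.

α = 2.938, β = 2.100, γ = -5.788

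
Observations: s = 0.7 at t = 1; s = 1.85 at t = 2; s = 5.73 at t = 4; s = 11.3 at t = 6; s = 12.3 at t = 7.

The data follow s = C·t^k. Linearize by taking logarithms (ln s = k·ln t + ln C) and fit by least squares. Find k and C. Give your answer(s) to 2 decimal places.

k = 1.52, C = 0.68

Taking logs, ln s = k·ln t + ln C, so regress ln s on ln t.
Σln t = 5.8171, Σ(ln t)² = 9.3992, Σln s = 6.9386, Σln t·ln s = 12.0746.
Normal system: [[9.3992, 5.8171]; [5.8171, 5]]·[k, ln C]ᵀ = [12.0746, 6.9386]ᵀ.
Δ = 9.3992·5 − (5.8171)² = 13.1574; k = (12.0746·5 − 5.8171·6.9386)/13.1574 = 1.52084, ln C = (9.3992·6.9386 − 5.8171·12.0746)/13.1574 = -0.38165, so C = exp(-0.38165) = 0.68273.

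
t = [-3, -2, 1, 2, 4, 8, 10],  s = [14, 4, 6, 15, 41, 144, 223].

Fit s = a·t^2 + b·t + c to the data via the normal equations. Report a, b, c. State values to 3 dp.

Setting ∂/∂a … = 0 gives: 14466·a + 1550·b + 198·c = 32380;  1550·a + 198·b + 20·c = 3532;  198·a + 20·b + 7·c = 447.
Inverting the 3×3 Gram matrix, [a, b, c]ᵀ = [981003/489896, 987229/489896, 1219/836]ᵀ.

a = 2.002, b = 2.015, c = 1.458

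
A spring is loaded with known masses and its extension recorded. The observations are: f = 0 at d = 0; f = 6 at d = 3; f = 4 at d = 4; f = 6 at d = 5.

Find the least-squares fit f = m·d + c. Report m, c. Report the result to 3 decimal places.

m = 1.143, c = 0.571

The normal system AᵀA·[m, c]ᵀ = Aᵀf is [[50, 12]; [12, 4]]·[m, c]ᵀ = [64, 16]ᵀ.
Eliminating c: 4·(row 1) − 12·(row 2) gives 56·m = 4·64 − 12·16 = 64, so m = 8/7.
Then c = (16 − 12·(8/7))/4 = 4/7.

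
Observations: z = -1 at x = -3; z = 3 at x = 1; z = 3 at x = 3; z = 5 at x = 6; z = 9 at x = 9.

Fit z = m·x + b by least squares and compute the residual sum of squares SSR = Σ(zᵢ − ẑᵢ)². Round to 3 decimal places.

SSR = 2.670

The normal system AᵀA·[m, b]ᵀ = Aᵀz is [[136, 16]; [16, 5]]·[m, b]ᵀ = [126, 19]ᵀ.
det = 136·5 − 16² = 424.
m = (126·5 − 16·19)/424 = 163/212; b = (136·19 − 16·126)/424 = 71/53.
Residuals: -7/212, 189/212, -137/212, -101/106, 157/212; SSR = 283/106.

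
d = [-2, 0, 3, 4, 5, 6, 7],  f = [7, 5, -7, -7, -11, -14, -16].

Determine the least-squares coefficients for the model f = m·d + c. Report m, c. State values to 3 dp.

With design matrix A, AᵀA = [[139, 23]; [23, 7]] and Aᵀf = [-314, -43]ᵀ.
Determinant 139·7 − 23² = 444.
m = ((-314)·7 − 23·(-43))/444 = -403/148; c = (139·(-43) − 23·(-314))/444 = 415/148.

m = -2.723, c = 2.804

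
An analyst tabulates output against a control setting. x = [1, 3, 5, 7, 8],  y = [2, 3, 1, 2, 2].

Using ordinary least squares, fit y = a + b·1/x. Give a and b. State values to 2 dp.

Setting ∂/∂a … = 0 gives: 5·a + (1513/840)·b = 10;  (1513/840)·a + (837649/705600)·b = 523/140.
Eliminating b: (837649/705600)·(row 1) − (1513/840)·(row 2) gives (474769/176400)·a = (837649/705600)·10 − (1513/840)·(523/140) = 453587/88200, so a = 907174/474769.
Then b = ((523/140) − (1513/840)·(907174/474769))/(837649/705600) = 117600/474769.

a = 1.91, b = 0.25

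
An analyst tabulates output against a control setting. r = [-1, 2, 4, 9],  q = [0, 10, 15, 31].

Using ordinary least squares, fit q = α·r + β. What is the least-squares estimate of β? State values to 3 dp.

Normal-equation sums: Σr·r = 102, Σr = 14, Σ1 = 4.
Right-hand side: Σr·q = 359, Σq = 56.
AᵀA·[α, β]ᵀ = Aᵀq becomes [[102, 14]; [14, 4]]·[α, β]ᵀ = [359, 56]ᵀ.
Eliminating β: 4·(row 1) − 14·(row 2) gives 212·α = 4·359 − 14·56 = 652, so α = 163/53.
Then β = (56 − 14·(163/53))/4 = 343/106.

β = 3.236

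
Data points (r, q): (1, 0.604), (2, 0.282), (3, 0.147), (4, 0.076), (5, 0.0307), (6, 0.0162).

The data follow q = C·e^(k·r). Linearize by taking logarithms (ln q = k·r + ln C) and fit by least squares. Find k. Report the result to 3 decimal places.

With ln qᵢ as the transformed response and rᵢ as the regressor:
Σr = 21.0000, Σ(r)² = 91.0000, Σln q = -13.8706, Σr·ln q = -61.2499.
Equations: 91.0000·k + 21.0000·ln C = -61.2499;  21.0000·k + 6·ln C = -13.8706.
Solving (det = 105.0000): k = -0.72587, ln C = 0.22878.

k = -0.726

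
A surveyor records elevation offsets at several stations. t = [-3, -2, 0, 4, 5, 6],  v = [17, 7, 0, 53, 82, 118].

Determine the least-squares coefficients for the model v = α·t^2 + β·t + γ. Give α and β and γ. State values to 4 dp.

Compute the Gram sums: Σt^2·t^2 = 2274, Σt^2·t = 370, Σt^2 = 90, Σt·t = 90, Σt = 10, Σ1 = 6.
For Aᵀv: Σt^2·v = 7327, Σt·v = 1265, Σv = 277.
Inverting the 3×3 Gram matrix, [α, β, γ]ᵀ = [127/44, 101/44, -21/22]ᵀ.

α = 2.8864, β = 2.2955, γ = -0.9545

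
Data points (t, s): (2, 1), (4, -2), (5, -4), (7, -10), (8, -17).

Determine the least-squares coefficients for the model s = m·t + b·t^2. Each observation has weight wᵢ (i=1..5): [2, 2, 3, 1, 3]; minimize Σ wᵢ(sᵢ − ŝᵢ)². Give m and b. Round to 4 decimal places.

Entries of MᵀWM: Σwᵢ·t·t = 356, Σwᵢ·t·t^2 = 2398, Σwᵢ·t^2·t^2 = 17108.
For MᵀWs: Σwᵢ·t·s = -550, Σwᵢ·t^2·s = -4110.
MᵀWM·[m, b]ᵀ = MᵀWs becomes [[356, 2398]; [2398, 17108]]·[m, b]ᵀ = [-550, -4110]ᵀ.
Determinant 356·17108 − 2398² = 340044.
m = ((-550)·17108 − 2398·(-4110))/340044 = 111595/85011; b = (356·(-4110) − 2398·(-550))/340044 = -36065/85011.

m = 1.3127, b = -0.4242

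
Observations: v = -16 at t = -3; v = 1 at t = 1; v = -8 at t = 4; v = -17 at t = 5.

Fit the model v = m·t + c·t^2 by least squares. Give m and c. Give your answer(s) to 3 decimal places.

m = 2.128, c = -1.083

Sums needed: Σt·t = 51, Σt·t^2 = 163, Σt^2·t^2 = 963.
Right-hand side: Σt·v = -68, Σt^2·v = -696.
AᵀA·[m, c]ᵀ = Aᵀv becomes [[51, 163]; [163, 963]]·[m, c]ᵀ = [-68, -696]ᵀ.
Determinant 51·963 − 163² = 22544.
m = ((-68)·963 − 163·(-696))/22544 = 11991/5636; c = (51·(-696) − 163·(-68))/22544 = -6103/5636.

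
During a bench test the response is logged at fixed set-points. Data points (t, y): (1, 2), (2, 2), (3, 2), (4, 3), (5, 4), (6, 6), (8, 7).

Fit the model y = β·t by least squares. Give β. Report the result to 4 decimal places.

β = 0.8774

Entries of AᵀA: Σt·t = 155.
Moment sums: Σt·y = 136.
Normal equations: [[155]]·[β]ᵀ = [136]ᵀ.
Hence β = 136 / 155 ≈ 0.877419.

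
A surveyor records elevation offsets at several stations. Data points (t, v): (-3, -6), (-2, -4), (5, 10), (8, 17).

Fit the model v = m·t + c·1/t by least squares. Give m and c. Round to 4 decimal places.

m = 2.1069, c = -0.7262

Normal-equation sums: Σt·t = 102, Σt·1/t = 4, Σ1/t·1/t = 6001/14400.
And Σt·v = 212, Σ1/t·v = 65/8.
XᵀX·[m, c]ᵀ = Xᵀv becomes [[102, 4]; [4, 6001/14400]]·[m, c]ᵀ = [212, 65/8]ᵀ.
Δ = 102·(6001/14400) − 4² = 63617/2400.
m = (212·(6001/14400) − 4·(65/8))/(63617/2400) = 402106/190851; c = (102·(65/8) − 4·212)/(63617/2400) = -46200/63617.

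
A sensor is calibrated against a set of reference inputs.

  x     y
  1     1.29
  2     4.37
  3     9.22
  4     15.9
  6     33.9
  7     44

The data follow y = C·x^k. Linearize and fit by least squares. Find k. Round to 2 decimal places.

k = 1.83

Linearized form: ln y = k·ln x + ln C. From the 6 transformed points,
Sums: Σln x = 6.9157, Σ(ln x)² = 10.6062, Σln y = 14.0247, Σln x·ln y = 20.9744.
Normal system: [[10.6062, 6.9157]; [6.9157, 6]]·[k, ln C]ᵀ = [20.9744, 14.0247]ᵀ.
Solving (det = 15.8099): k = 1.82515, ln C = 0.23374.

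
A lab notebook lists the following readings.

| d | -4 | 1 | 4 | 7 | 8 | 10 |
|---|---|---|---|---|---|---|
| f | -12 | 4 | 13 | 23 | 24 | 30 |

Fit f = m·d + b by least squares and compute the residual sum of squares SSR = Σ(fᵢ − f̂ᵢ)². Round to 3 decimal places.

The normal equations are: 246·m + 26·b = 757;  26·m + 6·b = 82.
Eliminating b: 6·(row 1) − 26·(row 2) gives 800·m = 6·757 − 26·82 = 2410, so m = 241/80.
Then b = (82 − 26·(241/80))/6 = 49/80.
Residuals: -9/16, 3/8, 27/80, 13/10, -57/80, -59/80; SSR = 53/16.

SSR = 3.313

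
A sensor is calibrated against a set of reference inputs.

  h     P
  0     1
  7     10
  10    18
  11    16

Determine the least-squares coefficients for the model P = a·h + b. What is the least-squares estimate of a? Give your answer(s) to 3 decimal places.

With design matrix M, MᵀM = [[270, 28]; [28, 4]] and MᵀP = [426, 45]ᵀ.
Eliminating b: 4·(row 1) − 28·(row 2) gives 296·a = 4·426 − 28·45 = 444, so a = 3/2.
Then b = (45 − 28·(3/2))/4 = 3/4.

a = 1.500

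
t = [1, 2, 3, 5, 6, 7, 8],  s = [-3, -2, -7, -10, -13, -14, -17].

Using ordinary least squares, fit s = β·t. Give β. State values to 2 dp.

β = -2.07

Normal-equation sums: Σt·t = 188.
And Σt·s = -390.
Hence β = -390 / 188 ≈ -2.07447.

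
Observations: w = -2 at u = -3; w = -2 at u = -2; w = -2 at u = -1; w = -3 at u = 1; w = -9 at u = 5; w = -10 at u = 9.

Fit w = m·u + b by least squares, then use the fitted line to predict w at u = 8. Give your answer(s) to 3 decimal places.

Compute the Gram sums: Σu·u = 121, Σu = 9, Σ1 = 6.
Moment sums: Σu·w = -126, Σw = -28.
Normal equations: [[121, 9]; [9, 6]]·[m, b]ᵀ = [-126, -28]ᵀ.
det = 121·6 − 9² = 645.
m = ((-126)·6 − 9·(-28))/645 = -168/215; b = (121·(-28) − 9·(-126))/645 = -2254/645.
At u = 8: ŵ = (-168/215)·(8) + (-2254/645)·(1) = -6286/645.

ŵ = -9.746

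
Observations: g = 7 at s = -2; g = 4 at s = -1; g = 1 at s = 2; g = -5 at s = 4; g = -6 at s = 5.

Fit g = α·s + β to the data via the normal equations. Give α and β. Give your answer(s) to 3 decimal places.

Normal-equation sums: Σs·s = 50, Σs = 8, Σ1 = 5.
Moment sums: Σs·g = -66, Σg = 1.
MᵀM·[α, β]ᵀ = Mᵀg becomes [[50, 8]; [8, 5]]·[α, β]ᵀ = [-66, 1]ᵀ.
Eliminating β: 5·(row 1) − 8·(row 2) gives 186·α = 5·(-66) − 8·1 = -338, so α = -169/93.
Then β = (1 − 8·(-169/93))/5 = 289/93.

α = -1.817, β = 3.108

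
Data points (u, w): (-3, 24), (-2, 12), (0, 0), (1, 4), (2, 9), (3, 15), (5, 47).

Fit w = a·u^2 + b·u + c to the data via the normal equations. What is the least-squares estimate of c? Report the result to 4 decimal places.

c = 1.6999

The normal equations are: 820·a + 126·b + 52·c = 1614;  126·a + 52·b + 6·c = 206;  52·a + 6·b + 7·c = 111.
(Σu^2·u^2 = 820, Σu^2·u = 126, Σu^2 = 52, Σu·u = 52, Σu = 6, Σ1 = 7, Σu^2·w = 1614, Σu·w = 206, Σw = 111.)
Row-reducing yields a = 16312/7987, b = -9451/7987, c = 13577/7987.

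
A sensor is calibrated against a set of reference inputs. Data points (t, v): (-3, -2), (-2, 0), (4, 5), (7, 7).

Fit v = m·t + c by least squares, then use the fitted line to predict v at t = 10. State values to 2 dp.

Compute the Gram sums: Σt·t = 78, Σt = 6, Σ1 = 4.
Right-hand side: Σt·v = 75, Σv = 10.
Δ = 78·4 − 6² = 276.
m = (75·4 − 6·10)/276 = 20/23; c = (78·10 − 6·75)/276 = 55/46.
At t = 10: v̂ = (20/23)·(10) + (55/46)·(1) = 455/46.

v̂ = 9.89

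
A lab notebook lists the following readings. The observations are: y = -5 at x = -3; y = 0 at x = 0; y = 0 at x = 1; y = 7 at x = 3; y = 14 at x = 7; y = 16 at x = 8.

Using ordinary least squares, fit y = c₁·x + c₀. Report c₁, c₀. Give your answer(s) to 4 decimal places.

Compute the Gram sums: Σx·x = 132, Σx = 16, Σ1 = 6.
Moment sums: Σx·y = 262, Σy = 32.
MᵀM·[c₁, c₀]ᵀ = Mᵀy becomes [[132, 16]; [16, 6]]·[c₁, c₀]ᵀ = [262, 32]ᵀ.
Eliminating c₀: 6·(row 1) − 16·(row 2) gives 536·c₁ = 6·262 − 16·32 = 1060, so c₁ = 265/134.
Then c₀ = (32 − 16·(265/134))/6 = 4/67.

c₁ = 1.9776, c₀ = 0.0597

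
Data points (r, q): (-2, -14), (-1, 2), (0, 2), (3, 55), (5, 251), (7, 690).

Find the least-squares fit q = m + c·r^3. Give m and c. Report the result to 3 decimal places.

Normal-equation sums: Σ1 = 6, Σr^3 = 486, Σr^3·r^3 = 134068.
For Xᵀq: Σq = 986, Σr^3·q = 269640.
XᵀX·[m, c]ᵀ = Xᵀq becomes [[6, 486]; [486, 134068]]·[m, c]ᵀ = [986, 269640]ᵀ.
det = 6·134068 − 486² = 568212.
m = (986·134068 − 486·269640)/568212 = 286502/142053; c = (6·269640 − 486·986)/568212 = 94887/47351.

m = 2.017, c = 2.004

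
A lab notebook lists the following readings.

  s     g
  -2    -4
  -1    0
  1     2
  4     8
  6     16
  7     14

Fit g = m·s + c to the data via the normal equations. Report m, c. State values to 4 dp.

m = 2.1007, c = 0.7482

The normal system XᵀX·[m, c]ᵀ = Xᵀg is [[107, 15]; [15, 6]]·[m, c]ᵀ = [236, 36]ᵀ.
Eliminating c: 6·(row 1) − 15·(row 2) gives 417·m = 6·236 − 15·36 = 876, so m = 292/139.
Then c = (36 − 15·(292/139))/6 = 104/139.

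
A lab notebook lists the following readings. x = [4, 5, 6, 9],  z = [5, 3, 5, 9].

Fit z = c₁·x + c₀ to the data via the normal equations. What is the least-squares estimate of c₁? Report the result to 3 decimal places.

c₁ = 1.000

The normal equations are: 158·c₁ + 24·c₀ = 146;  24·c₁ + 4·c₀ = 22.
(Σx·x = 158, Σx = 24, Σ1 = 4, Σx·z = 146, Σz = 22.)
Δ = 158·4 − 24² = 56.
c₁ = (146·4 − 24·22)/56 = 1; c₀ = (158·22 − 24·146)/56 = -1/2.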